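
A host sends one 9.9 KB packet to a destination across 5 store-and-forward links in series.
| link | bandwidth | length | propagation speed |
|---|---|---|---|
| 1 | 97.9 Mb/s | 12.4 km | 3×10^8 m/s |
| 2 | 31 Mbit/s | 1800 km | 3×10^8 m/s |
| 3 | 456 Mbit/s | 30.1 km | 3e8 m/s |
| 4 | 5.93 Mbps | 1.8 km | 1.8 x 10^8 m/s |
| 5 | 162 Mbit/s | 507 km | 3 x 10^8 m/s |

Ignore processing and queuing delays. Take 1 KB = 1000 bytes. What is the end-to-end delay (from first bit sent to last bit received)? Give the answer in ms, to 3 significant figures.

L = 79200 bits.
Transmission delays (L/R per hop): 0.808989, 2.55484, 0.173684, 13.3558, 0.488889 ms; sum = 17.3822 ms.
Propagation delays (d/s per hop): 0.0413333, 6, 0.100333, 0.01, 1.69 ms; sum = 7.84167 ms.
End-to-end = 25.2 ms.

25.2 ms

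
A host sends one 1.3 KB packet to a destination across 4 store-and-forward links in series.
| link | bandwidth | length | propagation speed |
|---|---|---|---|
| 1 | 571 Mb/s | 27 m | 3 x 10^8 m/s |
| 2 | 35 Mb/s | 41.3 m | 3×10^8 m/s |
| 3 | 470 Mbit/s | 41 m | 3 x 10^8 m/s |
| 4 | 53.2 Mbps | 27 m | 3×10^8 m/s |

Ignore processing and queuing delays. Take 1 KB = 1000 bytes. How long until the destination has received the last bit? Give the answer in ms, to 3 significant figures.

L = 10400 bits.
Transmission delays (L/R per hop): 0.0182137, 0.297143, 0.0221277, 0.195489 ms; sum = 0.532973 ms.
Propagation delays (d/s per hop): 9e-05, 0.000137667, 0.000136667, 9e-05 ms; sum = 0.000454333 ms.
End-to-end = 0.533 ms.

0.533 ms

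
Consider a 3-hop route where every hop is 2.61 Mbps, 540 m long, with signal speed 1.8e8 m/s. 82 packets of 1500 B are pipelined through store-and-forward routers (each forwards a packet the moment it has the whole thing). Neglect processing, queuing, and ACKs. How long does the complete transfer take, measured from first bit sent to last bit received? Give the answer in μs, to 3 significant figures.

386000 μs

Per-hop transmission t_tx = L/R = 12000/2610000 = 4597.7 μs.
Per-hop propagation t_prop = 540/180000000 = 3 μs.
Pipeline fill: first packet needs 3·t_tx to clear all hops; remaining 81 packets each add one t_tx.
Total = (3+82-1)·t_tx + 3·t_prop = 84·4597.7 + 3·3 = 386000 μs.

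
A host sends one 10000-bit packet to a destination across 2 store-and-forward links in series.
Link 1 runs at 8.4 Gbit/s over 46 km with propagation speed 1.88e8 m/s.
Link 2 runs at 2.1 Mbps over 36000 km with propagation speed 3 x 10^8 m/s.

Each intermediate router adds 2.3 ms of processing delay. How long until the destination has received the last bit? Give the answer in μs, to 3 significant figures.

127000 μs

Transmission delays (L/R per hop): 1.19048, 4761.9 μs; sum = 4763.1 μs.
Propagation delays (d/s per hop): 244.681, 120000 μs; sum = 120245 μs.
Processing at 1 router(s): 1 × 2.3 ms = 2300 μs.
End-to-end = 127000 μs.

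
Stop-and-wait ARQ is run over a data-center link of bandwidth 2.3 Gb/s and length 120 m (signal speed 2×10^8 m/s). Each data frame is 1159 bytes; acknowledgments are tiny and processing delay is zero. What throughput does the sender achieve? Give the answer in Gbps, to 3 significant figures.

t_tx = L/R = 9272/2300000000 = 4.0313e-06 s.
t_prop = 120/200000000 = 6e-07 s; RTT = 1.2e-06 s.
Cycle = t_tx + RTT = 5.2313e-06 s.
Throughput = L / cycle = 9272 / 5.2313e-06 = 1.77 Gbps.

1.77 Gbps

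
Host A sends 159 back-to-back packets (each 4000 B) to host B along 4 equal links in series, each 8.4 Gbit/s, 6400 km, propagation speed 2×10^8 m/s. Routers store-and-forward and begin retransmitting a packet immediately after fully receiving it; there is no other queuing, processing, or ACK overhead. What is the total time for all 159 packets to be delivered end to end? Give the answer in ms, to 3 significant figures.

129 ms

Per-hop transmission t_tx = L/R = 32000/8400000000 = 0.00380952 ms.
Per-hop propagation t_prop = 6400000/200000000 = 32 ms.
Pipeline fill: first packet needs 4·t_tx to clear all hops; remaining 158 packets each add one t_tx.
Total = (4+159-1)·t_tx + 4·t_prop = 162·0.00380952 + 4·32 = 129 ms.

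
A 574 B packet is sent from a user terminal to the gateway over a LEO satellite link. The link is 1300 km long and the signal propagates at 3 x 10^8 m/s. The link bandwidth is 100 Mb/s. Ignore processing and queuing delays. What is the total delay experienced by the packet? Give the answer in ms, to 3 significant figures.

L = 574 × 8 = 4592 bits.
Transmission delay = L/R = 4592 / 100000000 = 0.04592 ms.
Propagation delay = d/s = 1300000 m / 300000000 m/s = 4.33333 ms.
Total = 4.38 ms.

4.38 ms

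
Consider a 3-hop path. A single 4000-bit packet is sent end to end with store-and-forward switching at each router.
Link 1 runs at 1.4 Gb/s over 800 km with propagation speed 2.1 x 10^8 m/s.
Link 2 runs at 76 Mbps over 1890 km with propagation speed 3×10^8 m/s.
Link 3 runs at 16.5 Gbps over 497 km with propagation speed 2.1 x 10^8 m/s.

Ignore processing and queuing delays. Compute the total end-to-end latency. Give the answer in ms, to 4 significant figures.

Transmission delays (L/R per hop): 0.00285714, 0.0526316, 0.000242424 ms; sum = 0.0557311 ms.
Propagation delays (d/s per hop): 3.80952, 6.3, 2.36667 ms; sum = 12.4762 ms.
End-to-end = 12.53 ms.

12.53 ms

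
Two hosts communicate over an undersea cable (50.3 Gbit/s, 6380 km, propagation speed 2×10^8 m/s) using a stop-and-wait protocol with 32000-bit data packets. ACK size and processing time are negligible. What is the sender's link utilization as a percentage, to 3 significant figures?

t_tx = L/R = 32000/50300000000 = 6.36183e-07 s.
t_prop = 6380000/200000000 = 0.0319 s; RTT = 0.0638 s.
Cycle = t_tx + RTT = 0.0638006 s.
Utilization = t_tx / cycle = 6.36183e-07/0.0638006 = 0.000997 %.

0.000997 %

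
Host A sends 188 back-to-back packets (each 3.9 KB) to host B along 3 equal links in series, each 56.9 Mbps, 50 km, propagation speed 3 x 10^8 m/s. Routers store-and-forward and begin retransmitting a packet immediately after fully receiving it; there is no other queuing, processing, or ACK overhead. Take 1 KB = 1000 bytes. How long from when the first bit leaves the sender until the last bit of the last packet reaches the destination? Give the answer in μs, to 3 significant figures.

Per-hop transmission t_tx = L/R = 31200/56900000 = 548.33 μs.
Per-hop propagation t_prop = 50000/300000000 = 166.667 μs.
Pipeline fill: first packet needs 3·t_tx to clear all hops; remaining 187 packets each add one t_tx.
Total = (3+188-1)·t_tx + 3·t_prop = 190·548.33 + 3·166.667 = 105000 μs.

105000 μs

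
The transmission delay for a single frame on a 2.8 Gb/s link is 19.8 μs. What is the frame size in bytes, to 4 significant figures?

6930 bytes

L = R × t_tx = 2800000000 b/s × 1.98e-05 s = 55440 bits.
In bytes: 55440 / 8 = 6930 bytes.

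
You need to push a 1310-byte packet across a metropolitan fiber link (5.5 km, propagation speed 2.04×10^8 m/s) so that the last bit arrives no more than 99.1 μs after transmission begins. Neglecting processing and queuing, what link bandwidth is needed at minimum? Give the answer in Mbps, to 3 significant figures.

L = 10480 bits.
Propagation delay = 5500 / 204000000 = 26.9608 μs.
Transmission budget = 99.1 − 26.9608 = 72.1392 μs.
R ≥ L / t_tx = 10480 bits / 7.21392e-05 s = 145 Mbps.

145 Mbps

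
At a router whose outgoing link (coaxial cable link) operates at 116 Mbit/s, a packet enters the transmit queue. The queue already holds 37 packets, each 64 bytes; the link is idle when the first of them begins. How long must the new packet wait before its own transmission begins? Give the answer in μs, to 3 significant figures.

Each queued packet: L/R = 512/116000000 = 4.41379 μs.
37 queued → 163.31 μs.
Queuing delay = 163 μs.

163 μs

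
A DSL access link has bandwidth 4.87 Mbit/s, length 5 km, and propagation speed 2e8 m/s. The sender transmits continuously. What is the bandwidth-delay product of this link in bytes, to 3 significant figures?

15.2 bytes

Propagation delay = 5000 / 200000000 = 2.5e-05 s.
BDP = R × t_prop = 4870000 × 2.5e-05 = 121.75 bits.
In bytes: 121.75/8 = 15.2 bytes.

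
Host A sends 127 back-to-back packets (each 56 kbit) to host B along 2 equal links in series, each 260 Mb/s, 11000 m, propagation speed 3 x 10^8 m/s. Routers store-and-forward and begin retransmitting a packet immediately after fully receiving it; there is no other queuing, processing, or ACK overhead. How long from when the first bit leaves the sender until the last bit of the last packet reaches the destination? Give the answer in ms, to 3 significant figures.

27.6 ms

Per-hop transmission t_tx = L/R = 56000/260000000 = 0.215385 ms.
Per-hop propagation t_prop = 11000/300000000 = 0.0366667 ms.
Pipeline fill: first packet needs 2·t_tx to clear all hops; remaining 126 packets each add one t_tx.
Total = (2+127-1)·t_tx + 2·t_prop = 128·0.215385 + 2·0.0366667 = 27.6 ms.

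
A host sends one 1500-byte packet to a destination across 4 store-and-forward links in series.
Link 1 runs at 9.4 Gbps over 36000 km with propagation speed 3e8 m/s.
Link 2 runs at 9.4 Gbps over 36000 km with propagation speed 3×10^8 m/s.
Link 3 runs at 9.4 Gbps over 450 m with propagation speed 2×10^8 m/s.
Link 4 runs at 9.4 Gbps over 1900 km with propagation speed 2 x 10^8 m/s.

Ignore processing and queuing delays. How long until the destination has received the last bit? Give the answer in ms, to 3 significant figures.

250 ms

L = 1500 × 8 = 12000 bits.
Transmission delay per hop = L/R = 12000/9400000000 = 0.0012766 ms; 4 hops → 0.00510638 ms.
Propagation delays (d/s per hop): 120, 120, 0.00225, 9.5 ms; sum = 249.502 ms.
End-to-end = 250 ms.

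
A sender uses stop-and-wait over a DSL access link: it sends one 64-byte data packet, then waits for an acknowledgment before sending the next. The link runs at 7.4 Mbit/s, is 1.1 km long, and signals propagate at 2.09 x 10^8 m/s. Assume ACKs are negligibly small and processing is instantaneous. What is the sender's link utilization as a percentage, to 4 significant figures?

t_tx = L/R = 512/7400000 = 6.91892e-05 s.
t_prop = 1100/209000000 = 5.26316e-06 s; RTT = 1.05263e-05 s.
Cycle = t_tx + RTT = 7.97155e-05 s.
Utilization = t_tx / cycle = 6.91892e-05/7.97155e-05 = 86.80 %.

86.80 %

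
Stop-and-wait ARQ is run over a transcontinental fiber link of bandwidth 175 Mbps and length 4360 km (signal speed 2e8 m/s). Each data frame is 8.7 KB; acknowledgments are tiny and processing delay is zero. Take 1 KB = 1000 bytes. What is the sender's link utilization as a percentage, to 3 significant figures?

0.904 %

t_tx = L/R = 69600/175000000 = 0.000397714 s.
t_prop = 4360000/200000000 = 0.0218 s; RTT = 0.0436 s.
Cycle = t_tx + RTT = 0.0439977 s.
Utilization = t_tx / cycle = 0.000397714/0.0439977 = 0.904 %.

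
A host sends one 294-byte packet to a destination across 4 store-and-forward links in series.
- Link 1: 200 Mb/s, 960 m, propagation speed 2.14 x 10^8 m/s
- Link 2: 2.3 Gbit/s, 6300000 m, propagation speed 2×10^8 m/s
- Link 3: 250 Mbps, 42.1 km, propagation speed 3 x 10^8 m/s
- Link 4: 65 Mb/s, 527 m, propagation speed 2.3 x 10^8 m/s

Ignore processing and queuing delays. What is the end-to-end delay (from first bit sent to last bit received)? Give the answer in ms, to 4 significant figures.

31.71 ms

L = 294 × 8 = 2352 bits.
Transmission delays (L/R per hop): 0.01176, 0.00102261, 0.009408, 0.0361846 ms; sum = 0.0583752 ms.
Propagation delays (d/s per hop): 0.00448598, 31.5, 0.140333, 0.0022913 ms; sum = 31.6471 ms.
End-to-end = 31.71 ms.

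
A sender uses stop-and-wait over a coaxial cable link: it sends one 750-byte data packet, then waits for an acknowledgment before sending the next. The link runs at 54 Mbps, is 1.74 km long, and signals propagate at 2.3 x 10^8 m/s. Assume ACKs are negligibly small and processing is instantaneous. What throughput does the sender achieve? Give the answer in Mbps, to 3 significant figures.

t_tx = L/R = 6000/54000000 = 0.000111111 s.
t_prop = 1740/2.3e+08 = 7.56522e-06 s; RTT = 1.51304e-05 s.
Cycle = t_tx + RTT = 0.000126242 s.
Throughput = L / cycle = 6000 / 0.000126242 = 47.5 Mbps.

47.5 Mbps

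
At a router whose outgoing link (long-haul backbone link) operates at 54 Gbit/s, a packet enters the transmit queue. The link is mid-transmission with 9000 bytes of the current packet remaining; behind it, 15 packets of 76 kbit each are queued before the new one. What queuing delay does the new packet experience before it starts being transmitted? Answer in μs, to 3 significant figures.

22.4 μs

Each queued packet: L/R = 76000/54000000000 = 1.40741 μs.
15 queued → 21.1111 μs.
Plus remaining 72000 bits of current packet: 1.33333 μs.
Queuing delay = 22.4 μs.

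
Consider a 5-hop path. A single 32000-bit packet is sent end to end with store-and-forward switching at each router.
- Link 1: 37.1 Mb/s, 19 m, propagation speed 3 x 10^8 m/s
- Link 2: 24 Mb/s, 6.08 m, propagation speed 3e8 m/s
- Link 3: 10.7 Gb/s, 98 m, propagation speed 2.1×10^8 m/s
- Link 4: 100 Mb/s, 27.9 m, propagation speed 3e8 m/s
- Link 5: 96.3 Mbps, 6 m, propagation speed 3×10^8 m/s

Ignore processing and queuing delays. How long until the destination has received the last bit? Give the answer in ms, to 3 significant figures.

Transmission delays (L/R per hop): 0.862534, 1.33333, 0.00299065, 0.32, 0.332295 ms; sum = 2.85115 ms.
Propagation delays (d/s per hop): 6.33333e-05, 2.02667e-05, 0.000466667, 9.3e-05, 2e-05 ms; sum = 0.000663267 ms.
End-to-end = 2.85 ms.

2.85 ms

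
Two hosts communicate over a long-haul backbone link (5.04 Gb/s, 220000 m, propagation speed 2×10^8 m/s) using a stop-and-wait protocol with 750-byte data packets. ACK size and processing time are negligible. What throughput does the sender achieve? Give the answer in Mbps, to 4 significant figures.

2.726 Mbps

t_tx = L/R = 6000/5040000000 = 1.19048e-06 s.
t_prop = 220000/200000000 = 0.0011 s; RTT = 0.0022 s.
Cycle = t_tx + RTT = 0.00220119 s.
Throughput = L / cycle = 6000 / 0.00220119 = 2.726 Mbps.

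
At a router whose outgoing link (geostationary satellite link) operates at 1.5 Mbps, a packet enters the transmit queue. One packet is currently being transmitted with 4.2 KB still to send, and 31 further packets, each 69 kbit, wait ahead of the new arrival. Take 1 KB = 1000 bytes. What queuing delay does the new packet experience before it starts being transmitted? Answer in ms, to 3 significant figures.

Each queued packet: L/R = 69000/1500000 = 46 ms.
31 queued → 1426 ms.
Plus remaining 33600 bits of current packet: 22.4 ms.
Queuing delay = 1450 ms.

1450 ms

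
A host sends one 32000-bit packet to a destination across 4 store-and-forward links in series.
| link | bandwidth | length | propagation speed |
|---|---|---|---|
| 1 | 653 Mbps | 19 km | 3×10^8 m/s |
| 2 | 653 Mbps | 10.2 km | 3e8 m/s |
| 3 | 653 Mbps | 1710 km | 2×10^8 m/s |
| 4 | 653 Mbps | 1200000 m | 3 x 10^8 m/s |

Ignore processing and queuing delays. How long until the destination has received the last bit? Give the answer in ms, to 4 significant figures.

12.84 ms

Transmission delay per hop = L/R = 32000/653000000 = 0.0490046 ms; 4 hops → 0.196018 ms.
Propagation delays (d/s per hop): 0.0633333, 0.034, 8.55, 4 ms; sum = 12.6473 ms.
End-to-end = 12.84 ms.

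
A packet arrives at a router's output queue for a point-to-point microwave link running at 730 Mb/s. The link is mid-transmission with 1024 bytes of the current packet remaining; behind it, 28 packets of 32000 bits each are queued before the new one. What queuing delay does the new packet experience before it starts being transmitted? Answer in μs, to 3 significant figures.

Each queued packet: L/R = 32000/730000000 = 43.8356 μs.
28 queued → 1227.4 μs.
Plus remaining 8192 bits of current packet: 11.2219 μs.
Queuing delay = 1240 μs.

1240 μs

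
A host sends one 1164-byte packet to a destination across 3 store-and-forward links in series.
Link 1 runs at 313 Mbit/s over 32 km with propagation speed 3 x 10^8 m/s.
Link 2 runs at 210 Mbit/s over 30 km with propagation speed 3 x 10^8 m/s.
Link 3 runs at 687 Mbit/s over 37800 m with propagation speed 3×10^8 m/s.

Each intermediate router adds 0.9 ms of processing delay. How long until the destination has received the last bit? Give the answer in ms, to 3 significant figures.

L = 1164 × 8 = 9312 bits.
Transmission delays (L/R per hop): 0.0297508, 0.0443429, 0.0135546 ms; sum = 0.0876482 ms.
Propagation delays (d/s per hop): 0.106667, 0.1, 0.126 ms; sum = 0.332667 ms.
Processing at 2 router(s): 2 × 0.9 ms = 1.8 ms.
End-to-end = 2.22 ms.

2.22 ms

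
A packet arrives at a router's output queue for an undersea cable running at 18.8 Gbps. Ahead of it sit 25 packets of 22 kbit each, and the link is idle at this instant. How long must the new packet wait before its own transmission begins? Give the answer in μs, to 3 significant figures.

Each queued packet: L/R = 22000/18800000000 = 1.17021 μs.
25 queued → 29.2553 μs.
Queuing delay = 29.3 μs.

29.3 μs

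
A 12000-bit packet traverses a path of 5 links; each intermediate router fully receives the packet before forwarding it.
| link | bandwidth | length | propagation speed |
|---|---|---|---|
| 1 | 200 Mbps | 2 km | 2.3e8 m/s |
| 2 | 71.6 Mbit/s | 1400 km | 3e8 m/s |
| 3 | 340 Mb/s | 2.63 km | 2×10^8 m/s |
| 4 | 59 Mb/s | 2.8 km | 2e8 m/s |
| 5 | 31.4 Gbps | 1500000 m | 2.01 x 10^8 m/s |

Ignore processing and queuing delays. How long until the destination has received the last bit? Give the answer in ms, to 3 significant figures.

Transmission delays (L/R per hop): 0.06, 0.167598, 0.0352941, 0.20339, 0.000382166 ms; sum = 0.466664 ms.
Propagation delays (d/s per hop): 0.00869565, 4.66667, 0.01315, 0.014, 7.46269 ms; sum = 12.1652 ms.
End-to-end = 12.6 ms.

12.6 ms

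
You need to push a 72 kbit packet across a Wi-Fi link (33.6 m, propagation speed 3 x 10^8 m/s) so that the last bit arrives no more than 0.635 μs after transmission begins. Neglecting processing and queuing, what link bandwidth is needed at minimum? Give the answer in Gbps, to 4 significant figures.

Propagation delay = 33.6 / 300000000 = 0.112 μs.
Transmission budget = 0.635 − 0.112 = 0.523 μs.
R ≥ L / t_tx = 72000 bits / 5.23e-07 s = 137.7 Gbps.

137.7 Gbps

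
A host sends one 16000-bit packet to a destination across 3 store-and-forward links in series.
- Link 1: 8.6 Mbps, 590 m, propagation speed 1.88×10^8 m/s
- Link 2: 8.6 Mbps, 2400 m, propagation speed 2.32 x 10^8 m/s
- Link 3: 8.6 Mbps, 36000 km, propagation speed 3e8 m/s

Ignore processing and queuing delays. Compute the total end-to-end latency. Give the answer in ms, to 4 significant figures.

125.6 ms

Transmission delay per hop = L/R = 16000/8600000 = 1.86047 ms; 3 hops → 5.5814 ms.
Propagation delays (d/s per hop): 0.0031383, 0.0103448, 120 ms; sum = 120.013 ms.
End-to-end = 125.6 ms.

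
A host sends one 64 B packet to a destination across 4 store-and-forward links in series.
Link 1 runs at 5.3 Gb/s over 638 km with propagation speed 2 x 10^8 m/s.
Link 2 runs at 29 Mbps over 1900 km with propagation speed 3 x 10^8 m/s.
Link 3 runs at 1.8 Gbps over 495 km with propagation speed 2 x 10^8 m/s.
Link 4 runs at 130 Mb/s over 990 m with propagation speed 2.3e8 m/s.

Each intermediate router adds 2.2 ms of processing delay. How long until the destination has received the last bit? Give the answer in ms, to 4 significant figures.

L = 64 × 8 = 512 bits.
Transmission delays (L/R per hop): 9.66038e-05, 0.0176552, 0.000284444, 0.00393846 ms; sum = 0.0219747 ms.
Propagation delays (d/s per hop): 3.19, 6.33333, 2.475, 0.00430435 ms; sum = 12.0026 ms.
Processing at 3 router(s): 3 × 2.2 ms = 6.6 ms.
End-to-end = 18.62 ms.

18.62 ms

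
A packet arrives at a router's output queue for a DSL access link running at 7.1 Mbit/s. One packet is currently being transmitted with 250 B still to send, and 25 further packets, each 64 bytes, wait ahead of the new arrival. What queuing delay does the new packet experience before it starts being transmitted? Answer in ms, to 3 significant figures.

2.08 ms

Each queued packet: L/R = 512/7100000 = 0.0721127 ms.
25 queued → 1.80282 ms.
Plus remaining 2000 bits of current packet: 0.28169 ms.
Queuing delay = 2.08 ms.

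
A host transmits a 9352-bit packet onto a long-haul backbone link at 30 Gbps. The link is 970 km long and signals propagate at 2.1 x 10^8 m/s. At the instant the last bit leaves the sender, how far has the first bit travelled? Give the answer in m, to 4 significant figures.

65.46 m

t_tx = L/R = 9352/30000000000 = 3.11733e-07 s.
Distance = s × t_tx = 210000000 × 3.11733e-07 = 65.46 m.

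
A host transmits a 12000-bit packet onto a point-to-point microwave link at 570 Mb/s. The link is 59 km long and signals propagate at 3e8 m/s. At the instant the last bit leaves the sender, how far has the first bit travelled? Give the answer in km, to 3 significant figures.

6.32 km

t_tx = L/R = 12000/570000000 = 2.10526e-05 s.
Distance = s × t_tx = 300000000 × 2.10526e-05 = 6.32 km.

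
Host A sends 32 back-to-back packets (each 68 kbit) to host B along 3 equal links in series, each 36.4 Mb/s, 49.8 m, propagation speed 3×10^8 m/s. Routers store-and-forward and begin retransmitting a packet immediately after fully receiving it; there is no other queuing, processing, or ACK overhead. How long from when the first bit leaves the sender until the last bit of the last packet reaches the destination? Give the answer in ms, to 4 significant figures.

Per-hop transmission t_tx = L/R = 68000/36400000 = 1.86813 ms.
Per-hop propagation t_prop = 49.8/300000000 = 0.000166 ms.
Pipeline fill: first packet needs 3·t_tx to clear all hops; remaining 31 packets each add one t_tx.
Total = (3+32-1)·t_tx + 3·t_prop = 34·1.86813 + 3·0.000166 = 63.52 ms.

63.52 ms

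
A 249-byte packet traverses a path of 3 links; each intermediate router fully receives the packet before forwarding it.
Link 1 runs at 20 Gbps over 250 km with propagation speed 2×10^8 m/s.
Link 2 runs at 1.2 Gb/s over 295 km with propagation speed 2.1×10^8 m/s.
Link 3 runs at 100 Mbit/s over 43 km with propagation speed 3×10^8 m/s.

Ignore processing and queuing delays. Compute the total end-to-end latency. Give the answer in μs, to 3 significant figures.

L = 249 × 8 = 1992 bits.
Transmission delays (L/R per hop): 0.0996, 1.66, 19.92 μs; sum = 21.6796 μs.
Propagation delays (d/s per hop): 1250, 1404.76, 143.333 μs; sum = 2798.1 μs.
End-to-end = 2820 μs.

2820 μs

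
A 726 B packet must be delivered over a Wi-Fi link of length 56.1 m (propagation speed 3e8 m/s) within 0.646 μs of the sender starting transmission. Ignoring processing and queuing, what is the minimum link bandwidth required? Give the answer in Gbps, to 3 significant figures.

L = 5808 bits.
Propagation delay = 56.1 / 300000000 = 0.187 μs.
Transmission budget = 0.646 − 0.187 = 0.459 μs.
R ≥ L / t_tx = 5808 bits / 4.59e-07 s = 12.7 Gbps.

12.7 Gbps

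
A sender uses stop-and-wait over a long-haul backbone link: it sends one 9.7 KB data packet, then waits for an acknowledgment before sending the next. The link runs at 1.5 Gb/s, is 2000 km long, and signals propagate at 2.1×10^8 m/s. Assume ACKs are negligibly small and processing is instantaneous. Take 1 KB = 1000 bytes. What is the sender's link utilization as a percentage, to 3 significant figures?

0.271 %

t_tx = L/R = 77600/1500000000 = 5.17333e-05 s.
t_prop = 2000000/210000000 = 0.00952381 s; RTT = 0.0190476 s.
Cycle = t_tx + RTT = 0.0190994 s.
Utilization = t_tx / cycle = 5.17333e-05/0.0190994 = 0.271 %.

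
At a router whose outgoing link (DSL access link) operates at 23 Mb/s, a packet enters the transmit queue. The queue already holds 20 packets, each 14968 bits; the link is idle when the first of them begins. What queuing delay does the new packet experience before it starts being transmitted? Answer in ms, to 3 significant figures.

Each queued packet: L/R = 14968/23000000 = 0.650783 ms.
20 queued → 13.0157 ms.
Queuing delay = 13.0 ms.

13.0 ms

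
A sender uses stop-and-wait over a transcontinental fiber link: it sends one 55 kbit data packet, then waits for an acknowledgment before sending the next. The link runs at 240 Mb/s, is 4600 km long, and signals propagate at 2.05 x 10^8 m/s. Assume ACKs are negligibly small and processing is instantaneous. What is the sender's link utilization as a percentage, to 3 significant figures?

t_tx = L/R = 55000/240000000 = 0.000229167 s.
t_prop = 4600000/2.05e+08 = 0.022439 s; RTT = 0.044878 s.
Cycle = t_tx + RTT = 0.0451072 s.
Utilization = t_tx / cycle = 0.000229167/0.0451072 = 0.508 %.

0.508 %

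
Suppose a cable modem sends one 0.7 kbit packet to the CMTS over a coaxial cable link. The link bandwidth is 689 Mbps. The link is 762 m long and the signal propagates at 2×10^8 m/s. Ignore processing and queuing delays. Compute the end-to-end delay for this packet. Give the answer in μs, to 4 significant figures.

L = 700 bits.
Transmission delay = L/R = 700 / 689000000 = 1.01597 μs.
Propagation delay = d/s = 762 m / 200000000 m/s = 3.81 μs.
Total = 4.826 μs.

4.826 μs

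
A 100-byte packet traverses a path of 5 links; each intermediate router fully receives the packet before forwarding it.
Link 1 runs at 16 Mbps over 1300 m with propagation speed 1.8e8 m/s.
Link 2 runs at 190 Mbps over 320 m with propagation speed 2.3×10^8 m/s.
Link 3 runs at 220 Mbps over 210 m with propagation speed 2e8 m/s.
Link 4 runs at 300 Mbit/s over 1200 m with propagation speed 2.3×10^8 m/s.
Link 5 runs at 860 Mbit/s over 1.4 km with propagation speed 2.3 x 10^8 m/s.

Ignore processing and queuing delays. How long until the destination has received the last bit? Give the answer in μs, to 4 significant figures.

82.41 μs

L = 100 × 8 = 800 bits.
Transmission delays (L/R per hop): 50, 4.21053, 3.63636, 2.66667, 0.930233 μs; sum = 61.4438 μs.
Propagation delays (d/s per hop): 7.22222, 1.3913, 1.05, 5.21739, 6.08696 μs; sum = 20.9679 μs.
End-to-end = 82.41 μs.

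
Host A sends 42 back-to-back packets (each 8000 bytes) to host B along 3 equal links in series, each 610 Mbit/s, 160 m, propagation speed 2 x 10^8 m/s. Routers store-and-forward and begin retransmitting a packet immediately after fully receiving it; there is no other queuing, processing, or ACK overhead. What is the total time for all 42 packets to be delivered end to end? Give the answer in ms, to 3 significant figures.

4.62 ms

Per-hop transmission t_tx = L/R = 64000/610000000 = 0.104918 ms.
Per-hop propagation t_prop = 160/200000000 = 0.0008 ms.
Pipeline fill: first packet needs 3·t_tx to clear all hops; remaining 41 packets each add one t_tx.
Total = (3+42-1)·t_tx + 3·t_prop = 44·0.104918 + 3·0.0008 = 4.62 ms.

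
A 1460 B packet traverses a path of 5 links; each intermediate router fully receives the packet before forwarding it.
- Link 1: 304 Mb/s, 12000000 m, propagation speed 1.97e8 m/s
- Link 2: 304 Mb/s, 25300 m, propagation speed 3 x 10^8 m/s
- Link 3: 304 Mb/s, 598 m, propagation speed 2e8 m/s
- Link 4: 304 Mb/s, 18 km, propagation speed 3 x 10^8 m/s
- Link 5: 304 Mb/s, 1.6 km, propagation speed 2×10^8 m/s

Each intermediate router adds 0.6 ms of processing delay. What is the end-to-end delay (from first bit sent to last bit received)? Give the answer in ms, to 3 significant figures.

L = 1460 × 8 = 11680 bits.
Transmission delay per hop = L/R = 11680/304000000 = 0.0384211 ms; 5 hops → 0.192105 ms.
Propagation delays (d/s per hop): 60.9137, 0.0843333, 0.00299, 0.06, 0.008 ms; sum = 61.069 ms.
Processing at 4 router(s): 4 × 0.6 ms = 2.4 ms.
End-to-end = 63.7 ms.

63.7 ms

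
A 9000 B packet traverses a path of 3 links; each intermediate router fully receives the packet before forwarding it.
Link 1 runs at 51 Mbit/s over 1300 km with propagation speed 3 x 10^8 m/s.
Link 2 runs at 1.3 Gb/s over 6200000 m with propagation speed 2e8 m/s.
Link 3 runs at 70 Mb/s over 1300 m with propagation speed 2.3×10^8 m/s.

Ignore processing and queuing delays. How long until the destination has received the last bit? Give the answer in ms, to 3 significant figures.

L = 9000 × 8 = 72000 bits.
Transmission delays (L/R per hop): 1.41176, 0.0553846, 1.02857 ms; sum = 2.49572 ms.
Propagation delays (d/s per hop): 4.33333, 31, 0.00565217 ms; sum = 35.339 ms.
End-to-end = 37.8 ms.

37.8 ms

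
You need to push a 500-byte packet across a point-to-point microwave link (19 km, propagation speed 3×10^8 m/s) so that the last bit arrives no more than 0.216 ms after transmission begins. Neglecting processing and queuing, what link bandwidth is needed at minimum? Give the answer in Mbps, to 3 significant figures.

L = 4000 bits.
Propagation delay = 19000 / 300000000 = 0.0633333 ms.
Transmission budget = 0.216 − 0.0633333 = 0.152667 ms.
R ≥ L / t_tx = 4000 bits / 0.000152667 s = 26.2 Mbps.

26.2 Mbps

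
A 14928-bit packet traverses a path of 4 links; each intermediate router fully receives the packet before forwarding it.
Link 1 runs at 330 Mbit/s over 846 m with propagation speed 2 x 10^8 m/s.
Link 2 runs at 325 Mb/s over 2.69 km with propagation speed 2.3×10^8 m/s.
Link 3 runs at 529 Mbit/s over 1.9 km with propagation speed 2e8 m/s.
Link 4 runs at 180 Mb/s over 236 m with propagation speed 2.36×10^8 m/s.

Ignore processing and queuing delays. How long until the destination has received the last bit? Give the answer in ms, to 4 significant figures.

0.2287 ms

Transmission delays (L/R per hop): 0.0452364, 0.0459323, 0.0282193, 0.0829333 ms; sum = 0.202321 ms.
Propagation delays (d/s per hop): 0.00423, 0.0116957, 0.0095, 0.001 ms; sum = 0.0264257 ms.
End-to-end = 0.2287 ms.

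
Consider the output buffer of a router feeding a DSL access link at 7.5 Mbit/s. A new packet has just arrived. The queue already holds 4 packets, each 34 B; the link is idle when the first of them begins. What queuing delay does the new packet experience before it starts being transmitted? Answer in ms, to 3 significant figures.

Each queued packet: L/R = 272/7500000 = 0.0362667 ms.
4 queued → 0.145067 ms.
Queuing delay = 0.145 ms.

0.145 ms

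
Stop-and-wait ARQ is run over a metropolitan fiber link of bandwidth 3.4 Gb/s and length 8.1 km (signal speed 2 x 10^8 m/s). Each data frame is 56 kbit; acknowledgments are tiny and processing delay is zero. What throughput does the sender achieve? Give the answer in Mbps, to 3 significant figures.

575 Mbps

t_tx = L/R = 56000/3400000000 = 1.64706e-05 s.
t_prop = 8100/200000000 = 4.05e-05 s; RTT = 8.1e-05 s.
Cycle = t_tx + RTT = 9.74706e-05 s.
Throughput = L / cycle = 56000 / 9.74706e-05 = 575 Mbps.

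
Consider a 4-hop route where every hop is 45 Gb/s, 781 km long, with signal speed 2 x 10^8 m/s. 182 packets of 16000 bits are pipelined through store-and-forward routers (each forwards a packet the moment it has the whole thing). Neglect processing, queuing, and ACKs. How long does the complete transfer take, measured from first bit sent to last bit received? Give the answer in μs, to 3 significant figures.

Per-hop transmission t_tx = L/R = 16000/45000000000 = 0.355556 μs.
Per-hop propagation t_prop = 781000/200000000 = 3905 μs.
Pipeline fill: first packet needs 4·t_tx to clear all hops; remaining 181 packets each add one t_tx.
Total = (4+182-1)·t_tx + 4·t_prop = 185·0.355556 + 4·3905 = 15700 μs.

15700 μs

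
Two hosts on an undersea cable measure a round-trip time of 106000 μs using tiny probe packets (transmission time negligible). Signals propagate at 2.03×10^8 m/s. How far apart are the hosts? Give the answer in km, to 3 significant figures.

One-way propagation = RTT/2 = 53000 μs.
d = s × t = 2.03e+08 × 0.053 = 10800 km.

10800 km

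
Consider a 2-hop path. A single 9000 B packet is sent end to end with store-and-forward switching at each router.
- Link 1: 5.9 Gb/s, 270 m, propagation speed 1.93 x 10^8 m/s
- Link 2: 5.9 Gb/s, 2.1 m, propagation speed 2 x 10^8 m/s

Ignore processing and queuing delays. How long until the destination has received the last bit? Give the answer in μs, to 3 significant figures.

L = 9000 × 8 = 72000 bits.
Transmission delay per hop = L/R = 72000/5900000000 = 12.2034 μs; 2 hops → 24.4068 μs.
Propagation delays (d/s per hop): 1.39896, 0.0105 μs; sum = 1.40946 μs.
End-to-end = 25.8 μs.

25.8 μs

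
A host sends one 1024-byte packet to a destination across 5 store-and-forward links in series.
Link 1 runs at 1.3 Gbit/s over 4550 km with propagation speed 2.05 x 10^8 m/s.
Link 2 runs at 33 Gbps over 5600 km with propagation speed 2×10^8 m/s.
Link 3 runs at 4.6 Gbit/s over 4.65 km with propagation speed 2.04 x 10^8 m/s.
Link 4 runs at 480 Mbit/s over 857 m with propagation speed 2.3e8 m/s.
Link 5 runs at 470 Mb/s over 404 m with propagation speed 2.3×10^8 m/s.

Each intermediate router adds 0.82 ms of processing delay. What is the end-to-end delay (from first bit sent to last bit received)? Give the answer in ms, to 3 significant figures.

L = 1024 × 8 = 8192 bits.
Transmission delays (L/R per hop): 0.00630154, 0.000248242, 0.00178087, 0.0170667, 0.0174298 ms; sum = 0.0428271 ms.
Propagation delays (d/s per hop): 22.1951, 28, 0.0227941, 0.00372609, 0.00175652 ms; sum = 50.2234 ms.
Processing at 4 router(s): 4 × 0.82 ms = 3.28 ms.
End-to-end = 53.5 ms.

53.5 ms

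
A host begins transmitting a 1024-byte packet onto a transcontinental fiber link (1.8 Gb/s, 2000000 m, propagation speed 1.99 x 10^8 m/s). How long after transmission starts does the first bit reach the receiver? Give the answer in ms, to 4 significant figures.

10.05 ms

First bit experiences only propagation delay: d/s = 2000000/199000000 = 10.05 ms.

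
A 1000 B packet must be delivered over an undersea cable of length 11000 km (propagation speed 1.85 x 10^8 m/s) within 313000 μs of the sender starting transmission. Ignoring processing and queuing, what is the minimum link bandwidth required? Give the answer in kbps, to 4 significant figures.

31.55 kbps

L = 8000 bits.
Propagation delay = 11000000 / 185000000 = 59459.5 μs.
Transmission budget = 313000 − 59459.5 = 253541 μs.
R ≥ L / t_tx = 8000 bits / 0.253541 s = 31.55 kbps.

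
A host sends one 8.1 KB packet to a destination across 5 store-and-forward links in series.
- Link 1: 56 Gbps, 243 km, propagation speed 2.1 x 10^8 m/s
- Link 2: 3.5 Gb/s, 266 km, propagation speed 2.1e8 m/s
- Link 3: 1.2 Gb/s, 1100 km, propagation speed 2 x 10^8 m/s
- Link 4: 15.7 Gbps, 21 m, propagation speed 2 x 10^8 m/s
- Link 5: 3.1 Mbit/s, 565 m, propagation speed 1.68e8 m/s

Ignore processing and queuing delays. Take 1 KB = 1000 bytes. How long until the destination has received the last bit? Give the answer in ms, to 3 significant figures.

L = 64800 bits.
Transmission delays (L/R per hop): 0.00115714, 0.0185143, 0.054, 0.00412739, 20.9032 ms; sum = 20.981 ms.
Propagation delays (d/s per hop): 1.15714, 1.26667, 5.5, 0.000105, 0.0033631 ms; sum = 7.92728 ms.
End-to-end = 28.9 ms.

28.9 ms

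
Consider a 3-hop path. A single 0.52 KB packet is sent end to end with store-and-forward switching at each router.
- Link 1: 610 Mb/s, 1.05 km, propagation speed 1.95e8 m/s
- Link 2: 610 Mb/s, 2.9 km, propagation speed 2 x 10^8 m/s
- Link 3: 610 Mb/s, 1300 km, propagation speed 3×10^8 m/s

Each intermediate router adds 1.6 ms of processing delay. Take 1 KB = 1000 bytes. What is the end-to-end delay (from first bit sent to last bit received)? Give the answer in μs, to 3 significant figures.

7570 μs

L = 4160 bits.
Transmission delay per hop = L/R = 4160/610000000 = 6.81967 μs; 3 hops → 20.459 μs.
Propagation delays (d/s per hop): 5.38462, 14.5, 4333.33 μs; sum = 4353.22 μs.
Processing at 2 router(s): 2 × 1.6 ms = 3200 μs.
End-to-end = 7570 μs.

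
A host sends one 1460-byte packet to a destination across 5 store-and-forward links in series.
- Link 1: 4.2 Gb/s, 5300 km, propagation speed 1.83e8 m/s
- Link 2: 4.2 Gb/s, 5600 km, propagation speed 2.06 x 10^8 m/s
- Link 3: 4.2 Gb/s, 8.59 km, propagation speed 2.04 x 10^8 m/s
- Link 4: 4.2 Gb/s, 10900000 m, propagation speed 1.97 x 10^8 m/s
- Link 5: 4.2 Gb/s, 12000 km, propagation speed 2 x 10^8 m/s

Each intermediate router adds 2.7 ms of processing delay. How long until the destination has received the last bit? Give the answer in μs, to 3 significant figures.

182000 μs

L = 1460 × 8 = 11680 bits.
Transmission delay per hop = L/R = 11680/4200000000 = 2.78095 μs; 5 hops → 13.9048 μs.
Propagation delays (d/s per hop): 28961.7, 27184.5, 42.1078, 55329.9, 60000 μs; sum = 171518 μs.
Processing at 4 router(s): 4 × 2.7 ms = 10800 μs.
End-to-end = 182000 μs.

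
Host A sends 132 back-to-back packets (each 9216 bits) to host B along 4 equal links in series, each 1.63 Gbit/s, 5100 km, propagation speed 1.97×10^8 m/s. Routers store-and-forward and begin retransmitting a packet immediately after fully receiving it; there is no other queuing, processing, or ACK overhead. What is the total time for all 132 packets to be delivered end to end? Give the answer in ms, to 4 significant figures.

104.3 ms

Per-hop transmission t_tx = L/R = 9216/1630000000 = 0.00565399 ms.
Per-hop propagation t_prop = 5100000/197000000 = 25.8883 ms.
Pipeline fill: first packet needs 4·t_tx to clear all hops; remaining 131 packets each add one t_tx.
Total = (4+132-1)·t_tx + 4·t_prop = 135·0.00565399 + 4·25.8883 = 104.3 ms.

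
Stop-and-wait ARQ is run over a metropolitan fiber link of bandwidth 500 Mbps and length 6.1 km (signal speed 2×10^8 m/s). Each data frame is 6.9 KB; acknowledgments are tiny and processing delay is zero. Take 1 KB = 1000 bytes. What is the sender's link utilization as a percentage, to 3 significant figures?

t_tx = L/R = 55200/500000000 = 0.0001104 s.
t_prop = 6100/200000000 = 3.05e-05 s; RTT = 6.1e-05 s.
Cycle = t_tx + RTT = 0.0001714 s.
Utilization = t_tx / cycle = 0.0001104/0.0001714 = 64.4 %.

64.4 %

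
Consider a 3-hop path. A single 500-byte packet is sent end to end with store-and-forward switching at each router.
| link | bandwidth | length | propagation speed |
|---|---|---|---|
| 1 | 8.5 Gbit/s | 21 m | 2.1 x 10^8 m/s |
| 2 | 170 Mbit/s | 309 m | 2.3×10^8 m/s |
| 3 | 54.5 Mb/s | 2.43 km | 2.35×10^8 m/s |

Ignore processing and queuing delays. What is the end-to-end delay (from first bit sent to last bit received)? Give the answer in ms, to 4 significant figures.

L = 500 × 8 = 4000 bits.
Transmission delays (L/R per hop): 0.000470588, 0.0235294, 0.0733945 ms; sum = 0.0973945 ms.
Propagation delays (d/s per hop): 0.0001, 0.00134348, 0.0103404 ms; sum = 0.0117839 ms.
End-to-end = 0.1092 ms.

0.1092 ms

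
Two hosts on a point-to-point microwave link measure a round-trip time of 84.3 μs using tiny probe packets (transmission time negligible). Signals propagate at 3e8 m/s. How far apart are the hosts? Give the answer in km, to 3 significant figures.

One-way propagation = RTT/2 = 42.15 μs.
d = s × t = 300000000 × 4.215e-05 = 12.6 km.

12.6 km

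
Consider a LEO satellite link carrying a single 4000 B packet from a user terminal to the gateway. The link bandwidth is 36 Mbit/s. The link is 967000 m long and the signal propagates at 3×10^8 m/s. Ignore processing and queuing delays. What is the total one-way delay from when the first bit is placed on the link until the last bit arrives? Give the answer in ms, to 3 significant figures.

4.11 ms

L = 4000 × 8 = 32000 bits.
Transmission delay = L/R = 32000 / 36000000 = 0.888889 ms.
Propagation delay = d/s = 967000 m / 300000000 m/s = 3.22333 ms.
Total = 4.11 ms.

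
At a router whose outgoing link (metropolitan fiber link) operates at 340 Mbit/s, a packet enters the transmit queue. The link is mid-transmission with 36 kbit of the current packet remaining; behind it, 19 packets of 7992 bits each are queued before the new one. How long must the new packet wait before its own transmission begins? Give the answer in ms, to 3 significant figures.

0.552 ms

Each queued packet: L/R = 7992/340000000 = 0.0235059 ms.
19 queued → 0.446612 ms.
Plus remaining 36000 bits of current packet: 0.105882 ms.
Queuing delay = 0.552 ms.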